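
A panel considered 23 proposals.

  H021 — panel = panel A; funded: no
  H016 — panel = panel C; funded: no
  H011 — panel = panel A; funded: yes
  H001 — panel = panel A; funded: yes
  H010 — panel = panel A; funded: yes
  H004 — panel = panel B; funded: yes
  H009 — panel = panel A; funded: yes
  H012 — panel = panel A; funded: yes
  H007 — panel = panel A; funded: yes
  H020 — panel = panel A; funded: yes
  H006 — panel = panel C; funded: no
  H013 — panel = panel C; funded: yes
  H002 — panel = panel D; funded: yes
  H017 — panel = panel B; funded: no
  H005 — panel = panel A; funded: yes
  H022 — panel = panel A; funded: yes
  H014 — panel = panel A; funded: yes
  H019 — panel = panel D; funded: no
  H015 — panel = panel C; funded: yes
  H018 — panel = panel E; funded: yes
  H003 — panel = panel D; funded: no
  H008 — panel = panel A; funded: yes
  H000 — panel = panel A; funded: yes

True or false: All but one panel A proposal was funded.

The determiner here denotes the relation: |A ∖ B| = 1.
A (the restrictor) = {H021, H011, H001, H010, H009, H012, H007, H020, H005, H022, H014, H008, H000}, |A| = 13.
A ∖ B = {H021}, so |A ∖ B| = 1.
|A ∖ B| = 1, so the statement is true.

True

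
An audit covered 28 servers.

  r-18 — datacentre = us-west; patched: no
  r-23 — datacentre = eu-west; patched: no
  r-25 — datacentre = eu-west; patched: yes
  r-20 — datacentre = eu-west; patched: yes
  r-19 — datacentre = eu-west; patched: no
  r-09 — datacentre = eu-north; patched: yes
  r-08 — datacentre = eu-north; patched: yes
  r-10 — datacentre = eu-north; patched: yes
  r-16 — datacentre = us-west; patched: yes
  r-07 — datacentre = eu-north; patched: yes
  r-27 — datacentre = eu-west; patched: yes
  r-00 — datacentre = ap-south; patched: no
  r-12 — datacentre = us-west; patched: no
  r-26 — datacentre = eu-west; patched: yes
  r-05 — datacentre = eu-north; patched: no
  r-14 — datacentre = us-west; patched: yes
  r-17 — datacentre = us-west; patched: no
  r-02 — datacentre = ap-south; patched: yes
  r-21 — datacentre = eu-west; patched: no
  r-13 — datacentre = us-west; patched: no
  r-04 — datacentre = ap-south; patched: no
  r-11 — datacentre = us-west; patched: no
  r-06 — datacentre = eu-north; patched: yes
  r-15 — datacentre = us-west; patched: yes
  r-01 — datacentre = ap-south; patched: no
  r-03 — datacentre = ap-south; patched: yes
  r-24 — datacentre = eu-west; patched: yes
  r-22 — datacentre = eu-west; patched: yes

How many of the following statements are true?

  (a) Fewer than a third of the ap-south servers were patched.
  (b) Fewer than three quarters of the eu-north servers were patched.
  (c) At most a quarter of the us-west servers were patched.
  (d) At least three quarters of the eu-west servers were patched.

(a) ap-south: |A| = 5, |A ∩ B| = 2; needs |A ∩ B| / |A| < 1/3 — false.
(b) eu-north: |A| = 6, |A ∩ B| = 5; needs |A ∩ B| / |A| < 3/4 — false.
(c) us-west: |A| = 8, |A ∩ B| = 3; needs |A ∩ B| / |A| ≤ 1/4 — false.
(d) eu-west: |A| = 9, |A ∩ B| = 6; needs |A ∩ B| / |A| ≥ 3/4 — false.

0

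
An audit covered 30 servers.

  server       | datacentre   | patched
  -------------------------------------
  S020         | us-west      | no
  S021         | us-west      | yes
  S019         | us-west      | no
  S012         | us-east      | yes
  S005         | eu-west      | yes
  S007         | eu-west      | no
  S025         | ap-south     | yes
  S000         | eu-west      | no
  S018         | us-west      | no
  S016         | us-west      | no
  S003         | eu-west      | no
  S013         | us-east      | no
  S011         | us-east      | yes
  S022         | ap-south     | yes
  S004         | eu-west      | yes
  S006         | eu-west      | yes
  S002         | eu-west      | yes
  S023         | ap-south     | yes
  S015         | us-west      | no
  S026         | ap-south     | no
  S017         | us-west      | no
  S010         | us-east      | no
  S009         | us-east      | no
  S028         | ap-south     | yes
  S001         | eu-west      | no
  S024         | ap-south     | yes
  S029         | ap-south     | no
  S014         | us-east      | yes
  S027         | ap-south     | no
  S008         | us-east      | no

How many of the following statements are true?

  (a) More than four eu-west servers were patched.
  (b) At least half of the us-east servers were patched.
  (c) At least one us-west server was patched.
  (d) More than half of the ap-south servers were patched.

2

(a) eu-west: |A| = 8, |A ∩ B| = 4; needs |A ∩ B| > 4 — false.
(b) us-east: |A| = 7, |A ∩ B| = 3; needs |A ∩ B| ≥ |A ∖ B| — false.
(c) us-west: |A| = 7, |A ∩ B| = 1; needs A ∩ B ≠ ∅ (|A ∩ B| ≥ 1) — true.
(d) ap-south: |A| = 8, |A ∩ B| = 5; needs |A ∩ B| > |A ∖ B| — true.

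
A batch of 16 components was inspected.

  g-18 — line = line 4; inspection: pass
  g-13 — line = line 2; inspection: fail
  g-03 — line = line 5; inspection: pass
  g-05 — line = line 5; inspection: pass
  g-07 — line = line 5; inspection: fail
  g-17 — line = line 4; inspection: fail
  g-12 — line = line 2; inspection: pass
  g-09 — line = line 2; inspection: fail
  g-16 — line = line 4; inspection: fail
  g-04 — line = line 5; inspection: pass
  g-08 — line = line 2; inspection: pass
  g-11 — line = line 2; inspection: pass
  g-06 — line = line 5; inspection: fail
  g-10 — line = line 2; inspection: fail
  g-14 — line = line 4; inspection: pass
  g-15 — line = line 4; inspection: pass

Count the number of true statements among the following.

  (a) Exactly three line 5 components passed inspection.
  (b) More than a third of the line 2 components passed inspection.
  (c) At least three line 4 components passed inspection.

3

(a) line 5: |A| = 5, |A ∩ B| = 3; needs |A ∩ B| = 3 — true.
(b) line 2: |A| = 6, |A ∩ B| = 3; needs |A ∩ B| / |A| > 1/3 — true.
(c) line 4: |A| = 5, |A ∩ B| = 3; needs |A ∩ B| ≥ 3 — true.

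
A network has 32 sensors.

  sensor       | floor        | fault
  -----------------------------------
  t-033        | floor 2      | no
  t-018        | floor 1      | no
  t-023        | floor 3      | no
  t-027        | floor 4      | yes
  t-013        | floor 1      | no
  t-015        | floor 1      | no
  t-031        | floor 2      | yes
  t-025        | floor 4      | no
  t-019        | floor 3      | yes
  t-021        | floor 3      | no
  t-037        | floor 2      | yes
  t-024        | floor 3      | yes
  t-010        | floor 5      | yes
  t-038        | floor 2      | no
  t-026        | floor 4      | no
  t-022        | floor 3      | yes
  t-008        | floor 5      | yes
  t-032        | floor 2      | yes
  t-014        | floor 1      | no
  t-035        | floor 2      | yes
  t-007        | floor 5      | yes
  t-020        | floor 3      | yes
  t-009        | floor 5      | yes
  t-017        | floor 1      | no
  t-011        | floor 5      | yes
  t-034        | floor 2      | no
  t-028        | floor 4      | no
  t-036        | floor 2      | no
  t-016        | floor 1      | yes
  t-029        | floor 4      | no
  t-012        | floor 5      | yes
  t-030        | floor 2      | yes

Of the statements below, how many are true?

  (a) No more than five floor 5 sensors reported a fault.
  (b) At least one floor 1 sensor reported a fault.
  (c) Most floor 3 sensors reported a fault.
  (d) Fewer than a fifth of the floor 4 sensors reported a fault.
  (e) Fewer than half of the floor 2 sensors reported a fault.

2

(a) floor 5: |A| = 6, |A ∩ B| = 6; needs |A ∩ B| ≤ 5 — false.
(b) floor 1: |A| = 6, |A ∩ B| = 1; needs A ∩ B ≠ ∅ (|A ∩ B| ≥ 1) — true.
(c) floor 3: |A| = 6, |A ∩ B| = 4; needs |A ∩ B| > |A ∖ B| — true.
(d) floor 4: |A| = 5, |A ∩ B| = 1; needs |A ∩ B| / |A| < 1/5 — false.
(e) floor 2: |A| = 9, |A ∩ B| = 5; needs |A ∩ B| < |A ∖ B| — false.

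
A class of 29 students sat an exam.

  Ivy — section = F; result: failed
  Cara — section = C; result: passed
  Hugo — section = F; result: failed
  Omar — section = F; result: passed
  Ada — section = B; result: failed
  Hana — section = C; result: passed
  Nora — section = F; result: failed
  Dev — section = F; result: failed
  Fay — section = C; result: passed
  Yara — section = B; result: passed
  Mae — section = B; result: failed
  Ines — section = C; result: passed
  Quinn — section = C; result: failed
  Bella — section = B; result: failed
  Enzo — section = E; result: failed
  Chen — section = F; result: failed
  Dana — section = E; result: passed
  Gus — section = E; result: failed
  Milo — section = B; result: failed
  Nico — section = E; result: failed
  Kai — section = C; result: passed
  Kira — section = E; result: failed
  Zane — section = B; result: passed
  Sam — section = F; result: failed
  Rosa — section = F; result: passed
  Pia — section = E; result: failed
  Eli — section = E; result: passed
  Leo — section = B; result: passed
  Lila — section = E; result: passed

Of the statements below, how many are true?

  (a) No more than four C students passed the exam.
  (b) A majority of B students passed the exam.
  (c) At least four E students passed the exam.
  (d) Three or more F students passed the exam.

0

(a) C: |A| = 6, |A ∩ B| = 5; needs |A ∩ B| ≤ 4 — false.
(b) B: |A| = 7, |A ∩ B| = 3; needs |A ∩ B| > |A ∖ B| — false.
(c) E: |A| = 8, |A ∩ B| = 3; needs |A ∩ B| ≥ 4 — false.
(d) F: |A| = 8, |A ∩ B| = 2; needs |A ∩ B| ≥ 3 — false.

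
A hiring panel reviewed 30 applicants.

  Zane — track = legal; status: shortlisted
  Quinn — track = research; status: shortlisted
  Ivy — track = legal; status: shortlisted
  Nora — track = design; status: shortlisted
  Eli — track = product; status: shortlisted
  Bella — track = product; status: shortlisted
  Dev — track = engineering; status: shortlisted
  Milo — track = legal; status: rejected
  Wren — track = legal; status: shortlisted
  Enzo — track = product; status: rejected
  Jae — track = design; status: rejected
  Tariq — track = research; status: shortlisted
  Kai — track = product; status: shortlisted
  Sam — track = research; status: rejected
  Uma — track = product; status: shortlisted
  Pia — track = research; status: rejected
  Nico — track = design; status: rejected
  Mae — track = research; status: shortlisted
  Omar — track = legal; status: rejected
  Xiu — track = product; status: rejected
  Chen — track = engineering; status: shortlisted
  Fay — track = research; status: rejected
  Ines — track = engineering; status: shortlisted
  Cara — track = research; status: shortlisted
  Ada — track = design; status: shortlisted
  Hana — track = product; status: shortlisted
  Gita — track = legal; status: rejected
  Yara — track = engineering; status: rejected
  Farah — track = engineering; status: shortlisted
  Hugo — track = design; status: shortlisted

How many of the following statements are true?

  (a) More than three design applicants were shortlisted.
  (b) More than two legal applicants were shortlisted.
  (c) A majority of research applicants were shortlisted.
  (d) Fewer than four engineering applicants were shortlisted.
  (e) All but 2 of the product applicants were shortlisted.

3

(a) design: |A| = 5, |A ∩ B| = 3; needs |A ∩ B| > 3 — false.
(b) legal: |A| = 6, |A ∩ B| = 3; needs |A ∩ B| > 2 — true.
(c) research: |A| = 7, |A ∩ B| = 4; needs |A ∩ B| > |A ∖ B| — true.
(d) engineering: |A| = 5, |A ∩ B| = 4; needs |A ∩ B| < 4 — false.
(e) product: |A| = 7, |A ∩ B| = 5; needs |A ∖ B| = 2 — true.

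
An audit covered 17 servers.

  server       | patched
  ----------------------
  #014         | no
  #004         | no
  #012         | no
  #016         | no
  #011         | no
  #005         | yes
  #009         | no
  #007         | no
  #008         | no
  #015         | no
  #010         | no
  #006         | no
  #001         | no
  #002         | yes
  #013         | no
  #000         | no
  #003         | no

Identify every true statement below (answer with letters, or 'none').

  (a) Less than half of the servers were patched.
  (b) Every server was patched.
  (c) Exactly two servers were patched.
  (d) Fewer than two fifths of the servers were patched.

|A| = 17, |A ∩ B| = 2, |A ∖ B| = 15.
(a) |A ∩ B| < |A ∖ B|: holds.
(b) A ⊆ B, i.e. every element of A is in B (|A ∖ B| = 0): fails.
(c) |A ∩ B| = 2: holds.
(d) |A ∩ B| / |A| < 2/5: holds.

(a), (c), (d)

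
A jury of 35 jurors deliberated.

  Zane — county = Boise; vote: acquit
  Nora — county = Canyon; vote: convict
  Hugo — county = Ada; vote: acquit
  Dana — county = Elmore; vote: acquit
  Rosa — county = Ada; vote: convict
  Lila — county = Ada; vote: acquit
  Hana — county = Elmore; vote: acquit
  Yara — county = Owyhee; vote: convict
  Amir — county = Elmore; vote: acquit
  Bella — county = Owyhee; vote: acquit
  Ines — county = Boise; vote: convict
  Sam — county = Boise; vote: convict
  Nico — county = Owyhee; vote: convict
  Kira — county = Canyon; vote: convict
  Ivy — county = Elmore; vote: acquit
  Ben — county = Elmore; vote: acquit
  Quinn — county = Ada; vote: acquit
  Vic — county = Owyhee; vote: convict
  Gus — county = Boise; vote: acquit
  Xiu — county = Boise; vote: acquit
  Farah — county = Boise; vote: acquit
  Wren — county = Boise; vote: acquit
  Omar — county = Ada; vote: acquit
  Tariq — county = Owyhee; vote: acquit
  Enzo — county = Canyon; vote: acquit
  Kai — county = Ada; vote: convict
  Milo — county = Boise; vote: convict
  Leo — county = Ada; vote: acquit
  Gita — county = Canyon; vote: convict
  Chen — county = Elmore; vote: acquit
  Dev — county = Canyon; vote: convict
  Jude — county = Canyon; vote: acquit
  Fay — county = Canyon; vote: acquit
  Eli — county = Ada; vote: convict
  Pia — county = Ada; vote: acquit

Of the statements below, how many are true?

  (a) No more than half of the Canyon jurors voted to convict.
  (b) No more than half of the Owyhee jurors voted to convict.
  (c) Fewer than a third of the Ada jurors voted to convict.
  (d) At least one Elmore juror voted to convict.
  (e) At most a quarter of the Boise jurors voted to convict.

0

(a) Canyon: |A| = 7, |A ∩ B| = 4; needs |A ∩ B| ≤ |A ∖ B| — false.
(b) Owyhee: |A| = 5, |A ∩ B| = 3; needs |A ∩ B| ≤ |A ∖ B| — false.
(c) Ada: |A| = 9, |A ∩ B| = 3; needs |A ∩ B| / |A| < 1/3 — false.
(d) Elmore: |A| = 6, |A ∩ B| = 0; needs A ∩ B ≠ ∅ (|A ∩ B| ≥ 1) — false.
(e) Boise: |A| = 8, |A ∩ B| = 3; needs |A ∩ B| / |A| ≤ 1/4 — false.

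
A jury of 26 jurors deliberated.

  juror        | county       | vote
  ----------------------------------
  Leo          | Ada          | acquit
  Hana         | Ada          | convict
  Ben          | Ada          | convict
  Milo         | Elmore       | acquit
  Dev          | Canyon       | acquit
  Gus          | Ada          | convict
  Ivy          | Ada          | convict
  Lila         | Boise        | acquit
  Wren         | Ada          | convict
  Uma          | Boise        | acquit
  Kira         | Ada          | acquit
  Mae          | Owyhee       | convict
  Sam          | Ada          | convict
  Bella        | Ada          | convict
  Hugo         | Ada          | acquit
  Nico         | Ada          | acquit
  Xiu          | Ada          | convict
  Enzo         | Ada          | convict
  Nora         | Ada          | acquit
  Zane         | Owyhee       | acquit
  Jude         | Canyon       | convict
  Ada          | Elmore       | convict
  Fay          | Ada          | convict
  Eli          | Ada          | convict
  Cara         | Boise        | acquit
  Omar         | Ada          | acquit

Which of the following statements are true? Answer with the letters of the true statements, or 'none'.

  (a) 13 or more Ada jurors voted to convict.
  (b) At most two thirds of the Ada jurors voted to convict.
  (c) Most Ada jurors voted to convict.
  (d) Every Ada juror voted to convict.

|A| = 17, |A ∩ B| = 11, |A ∖ B| = 6.
(a) |A ∩ B| ≥ 13: fails.
(b) |A ∩ B| / |A| ≤ 2/3: holds.
(c) |A ∩ B| > |A ∖ B|: holds.
(d) A ⊆ B, i.e. every element of A is in B (|A ∖ B| = 0): fails.

(b), (c)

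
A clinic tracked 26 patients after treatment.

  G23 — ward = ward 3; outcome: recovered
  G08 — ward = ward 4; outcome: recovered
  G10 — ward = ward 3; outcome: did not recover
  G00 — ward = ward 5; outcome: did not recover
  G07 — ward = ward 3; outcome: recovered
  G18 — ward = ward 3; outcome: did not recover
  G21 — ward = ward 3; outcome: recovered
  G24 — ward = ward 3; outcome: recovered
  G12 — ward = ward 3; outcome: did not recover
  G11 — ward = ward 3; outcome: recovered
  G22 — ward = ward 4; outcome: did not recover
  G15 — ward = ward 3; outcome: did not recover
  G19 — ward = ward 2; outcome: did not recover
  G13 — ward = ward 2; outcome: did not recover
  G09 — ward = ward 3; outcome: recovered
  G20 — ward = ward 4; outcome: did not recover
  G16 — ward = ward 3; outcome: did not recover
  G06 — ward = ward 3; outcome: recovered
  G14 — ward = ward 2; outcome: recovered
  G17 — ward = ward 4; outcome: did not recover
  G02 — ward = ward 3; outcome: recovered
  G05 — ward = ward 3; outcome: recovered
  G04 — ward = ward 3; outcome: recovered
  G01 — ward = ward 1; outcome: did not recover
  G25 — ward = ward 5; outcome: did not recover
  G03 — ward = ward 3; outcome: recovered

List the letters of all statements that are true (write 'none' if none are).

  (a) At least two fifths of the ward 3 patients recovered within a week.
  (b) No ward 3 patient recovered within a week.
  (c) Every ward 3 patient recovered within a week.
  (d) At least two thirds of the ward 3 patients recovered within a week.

|A| = 16, |A ∩ B| = 11, |A ∖ B| = 5.
(a) |A ∩ B| / |A| ≥ 2/5: holds.
(b) A ∩ B = ∅ (|A ∩ B| = 0): fails.
(c) A ⊆ B, i.e. every element of A is in B (|A ∖ B| = 0): fails.
(d) |A ∩ B| / |A| ≥ 2/3: holds.

(a), (d)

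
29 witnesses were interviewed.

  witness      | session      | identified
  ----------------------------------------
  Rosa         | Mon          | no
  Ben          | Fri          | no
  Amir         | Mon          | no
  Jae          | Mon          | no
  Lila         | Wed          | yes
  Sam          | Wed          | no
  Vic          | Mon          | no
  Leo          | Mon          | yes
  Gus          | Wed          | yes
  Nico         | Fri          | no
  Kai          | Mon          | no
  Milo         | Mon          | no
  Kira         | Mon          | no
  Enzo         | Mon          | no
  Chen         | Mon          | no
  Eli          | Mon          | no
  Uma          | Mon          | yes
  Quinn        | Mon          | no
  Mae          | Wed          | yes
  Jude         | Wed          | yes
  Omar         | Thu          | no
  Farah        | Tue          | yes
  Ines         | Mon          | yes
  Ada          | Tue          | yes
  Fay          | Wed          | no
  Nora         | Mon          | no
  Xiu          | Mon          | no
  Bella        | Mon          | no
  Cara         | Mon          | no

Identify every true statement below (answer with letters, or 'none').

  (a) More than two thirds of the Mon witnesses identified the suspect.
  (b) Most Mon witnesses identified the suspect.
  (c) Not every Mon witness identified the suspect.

(c)

|A| = 18, |A ∩ B| = 3, |A ∖ B| = 15.
(a) |A ∩ B| / |A| > 2/3: fails.
(b) |A ∩ B| > |A ∖ B|: fails.
(c) A ⊄ B (|A ∖ B| ≥ 1): holds.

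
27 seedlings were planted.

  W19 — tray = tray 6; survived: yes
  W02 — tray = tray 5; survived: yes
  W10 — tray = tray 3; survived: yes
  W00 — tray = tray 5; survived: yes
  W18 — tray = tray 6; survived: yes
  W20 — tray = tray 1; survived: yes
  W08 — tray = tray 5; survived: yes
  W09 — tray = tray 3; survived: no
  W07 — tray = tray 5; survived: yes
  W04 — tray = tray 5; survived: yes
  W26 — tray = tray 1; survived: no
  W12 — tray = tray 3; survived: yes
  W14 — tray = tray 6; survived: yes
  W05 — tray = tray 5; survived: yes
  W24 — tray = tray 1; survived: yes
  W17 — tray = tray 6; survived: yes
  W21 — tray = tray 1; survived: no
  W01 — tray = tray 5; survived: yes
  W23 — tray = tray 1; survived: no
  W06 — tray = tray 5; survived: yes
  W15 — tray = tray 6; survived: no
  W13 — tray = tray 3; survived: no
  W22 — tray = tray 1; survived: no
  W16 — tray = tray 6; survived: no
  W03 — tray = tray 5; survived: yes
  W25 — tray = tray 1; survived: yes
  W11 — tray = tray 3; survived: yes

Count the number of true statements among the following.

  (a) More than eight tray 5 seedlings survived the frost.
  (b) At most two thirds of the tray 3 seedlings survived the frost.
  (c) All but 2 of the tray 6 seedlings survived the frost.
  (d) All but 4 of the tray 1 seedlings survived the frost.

4

(a) tray 5: |A| = 9, |A ∩ B| = 9; needs |A ∩ B| > 8 — true.
(b) tray 3: |A| = 5, |A ∩ B| = 3; needs |A ∩ B| / |A| ≤ 2/3 — true.
(c) tray 6: |A| = 6, |A ∩ B| = 4; needs |A ∖ B| = 2 — true.
(d) tray 1: |A| = 7, |A ∩ B| = 3; needs |A ∖ B| = 4 — true.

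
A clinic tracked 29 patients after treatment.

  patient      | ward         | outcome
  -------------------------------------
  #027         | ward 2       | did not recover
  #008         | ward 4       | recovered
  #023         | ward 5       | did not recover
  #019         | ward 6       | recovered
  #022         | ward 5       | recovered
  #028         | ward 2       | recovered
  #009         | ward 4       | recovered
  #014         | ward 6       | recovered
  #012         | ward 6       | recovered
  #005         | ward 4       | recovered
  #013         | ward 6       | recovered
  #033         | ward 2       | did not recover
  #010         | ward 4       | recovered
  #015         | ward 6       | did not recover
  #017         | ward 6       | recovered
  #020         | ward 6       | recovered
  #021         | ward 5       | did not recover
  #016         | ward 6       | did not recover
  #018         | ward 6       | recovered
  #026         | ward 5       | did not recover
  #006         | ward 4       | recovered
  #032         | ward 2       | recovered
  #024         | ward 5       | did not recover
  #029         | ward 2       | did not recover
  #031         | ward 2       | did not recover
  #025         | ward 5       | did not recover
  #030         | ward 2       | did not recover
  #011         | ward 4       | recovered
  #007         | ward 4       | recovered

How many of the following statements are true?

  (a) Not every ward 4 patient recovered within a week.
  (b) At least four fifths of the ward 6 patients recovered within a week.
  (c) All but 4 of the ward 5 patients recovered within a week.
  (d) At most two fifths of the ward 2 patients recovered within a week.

1

(a) ward 4: |A| = 7, |A ∩ B| = 7; needs A ⊄ B (|A ∖ B| ≥ 1) — false.
(b) ward 6: |A| = 9, |A ∩ B| = 7; needs |A ∩ B| / |A| ≥ 4/5 — false.
(c) ward 5: |A| = 6, |A ∩ B| = 1; needs |A ∖ B| = 4 — false.
(d) ward 2: |A| = 7, |A ∩ B| = 2; needs |A ∩ B| / |A| ≤ 2/5 — true.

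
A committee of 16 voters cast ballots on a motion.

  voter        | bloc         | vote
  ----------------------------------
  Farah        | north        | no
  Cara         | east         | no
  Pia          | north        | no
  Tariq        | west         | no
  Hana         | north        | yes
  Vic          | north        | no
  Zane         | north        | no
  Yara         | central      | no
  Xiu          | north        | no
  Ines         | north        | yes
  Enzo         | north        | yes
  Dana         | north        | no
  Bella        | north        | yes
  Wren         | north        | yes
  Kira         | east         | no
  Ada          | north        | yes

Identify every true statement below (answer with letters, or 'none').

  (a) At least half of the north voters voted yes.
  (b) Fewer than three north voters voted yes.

(a)

|A| = 12, |A ∩ B| = 6, |A ∖ B| = 6.
(a) |A ∩ B| ≥ |A ∖ B|: holds.
(b) |A ∩ B| < 3: fails.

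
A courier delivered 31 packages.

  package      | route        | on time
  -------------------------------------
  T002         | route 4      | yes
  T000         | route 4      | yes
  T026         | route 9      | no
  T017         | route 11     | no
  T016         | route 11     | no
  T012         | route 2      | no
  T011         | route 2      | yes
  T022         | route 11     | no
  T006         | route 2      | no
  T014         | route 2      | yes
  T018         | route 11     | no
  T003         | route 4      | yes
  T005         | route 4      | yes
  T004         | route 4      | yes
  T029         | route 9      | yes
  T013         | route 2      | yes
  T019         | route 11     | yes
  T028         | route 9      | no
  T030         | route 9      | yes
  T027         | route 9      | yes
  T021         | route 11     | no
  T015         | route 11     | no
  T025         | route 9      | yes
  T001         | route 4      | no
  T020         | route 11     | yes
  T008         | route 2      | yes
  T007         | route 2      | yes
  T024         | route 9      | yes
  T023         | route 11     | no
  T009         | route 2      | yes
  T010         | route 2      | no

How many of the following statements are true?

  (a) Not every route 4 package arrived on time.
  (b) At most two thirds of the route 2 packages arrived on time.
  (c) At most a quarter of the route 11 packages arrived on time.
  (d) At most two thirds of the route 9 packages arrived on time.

(a) route 4: |A| = 6, |A ∩ B| = 5; needs A ⊄ B (|A ∖ B| ≥ 1) — true.
(b) route 2: |A| = 9, |A ∩ B| = 6; needs |A ∩ B| / |A| ≤ 2/3 — true.
(c) route 11: |A| = 9, |A ∩ B| = 2; needs |A ∩ B| / |A| ≤ 1/4 — true.
(d) route 9: |A| = 7, |A ∩ B| = 5; needs |A ∩ B| / |A| ≤ 2/3 — false.

3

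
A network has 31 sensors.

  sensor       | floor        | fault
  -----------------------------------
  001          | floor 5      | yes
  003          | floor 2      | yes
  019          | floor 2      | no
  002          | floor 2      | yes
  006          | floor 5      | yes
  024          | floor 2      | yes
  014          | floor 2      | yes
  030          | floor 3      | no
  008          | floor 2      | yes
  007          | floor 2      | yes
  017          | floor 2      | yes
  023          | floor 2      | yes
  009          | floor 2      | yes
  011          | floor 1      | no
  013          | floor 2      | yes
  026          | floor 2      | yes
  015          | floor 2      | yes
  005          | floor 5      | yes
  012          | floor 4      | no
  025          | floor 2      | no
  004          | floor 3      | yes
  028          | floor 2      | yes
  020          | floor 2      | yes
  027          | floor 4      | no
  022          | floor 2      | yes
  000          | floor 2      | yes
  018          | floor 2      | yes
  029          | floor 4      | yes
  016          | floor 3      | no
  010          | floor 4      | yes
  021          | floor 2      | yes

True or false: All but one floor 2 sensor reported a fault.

The determiner here denotes the relation: |A ∖ B| = 1.
|A| = 20, |A ∩ B| = 18, |A ∖ B| = 2.
|A ∖ B| = 2, so the statement is false.

False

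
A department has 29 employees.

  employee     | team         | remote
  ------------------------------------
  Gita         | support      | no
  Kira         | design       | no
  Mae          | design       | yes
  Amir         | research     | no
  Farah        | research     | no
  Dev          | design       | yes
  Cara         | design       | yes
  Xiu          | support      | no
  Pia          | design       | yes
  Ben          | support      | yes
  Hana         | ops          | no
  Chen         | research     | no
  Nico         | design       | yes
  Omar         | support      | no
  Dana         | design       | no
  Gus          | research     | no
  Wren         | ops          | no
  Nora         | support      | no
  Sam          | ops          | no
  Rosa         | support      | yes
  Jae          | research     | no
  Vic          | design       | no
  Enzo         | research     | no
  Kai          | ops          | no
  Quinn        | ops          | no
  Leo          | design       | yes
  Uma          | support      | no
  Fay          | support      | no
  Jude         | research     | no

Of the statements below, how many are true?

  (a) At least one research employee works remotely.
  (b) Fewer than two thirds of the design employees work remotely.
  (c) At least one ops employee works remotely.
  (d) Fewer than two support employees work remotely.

0

(a) research: |A| = 7, |A ∩ B| = 0; needs A ∩ B ≠ ∅ (|A ∩ B| ≥ 1) — false.
(b) design: |A| = 9, |A ∩ B| = 6; needs |A ∩ B| / |A| < 2/3 — false.
(c) ops: |A| = 5, |A ∩ B| = 0; needs A ∩ B ≠ ∅ (|A ∩ B| ≥ 1) — false.
(d) support: |A| = 8, |A ∩ B| = 2; needs |A ∩ B| < 2 — false.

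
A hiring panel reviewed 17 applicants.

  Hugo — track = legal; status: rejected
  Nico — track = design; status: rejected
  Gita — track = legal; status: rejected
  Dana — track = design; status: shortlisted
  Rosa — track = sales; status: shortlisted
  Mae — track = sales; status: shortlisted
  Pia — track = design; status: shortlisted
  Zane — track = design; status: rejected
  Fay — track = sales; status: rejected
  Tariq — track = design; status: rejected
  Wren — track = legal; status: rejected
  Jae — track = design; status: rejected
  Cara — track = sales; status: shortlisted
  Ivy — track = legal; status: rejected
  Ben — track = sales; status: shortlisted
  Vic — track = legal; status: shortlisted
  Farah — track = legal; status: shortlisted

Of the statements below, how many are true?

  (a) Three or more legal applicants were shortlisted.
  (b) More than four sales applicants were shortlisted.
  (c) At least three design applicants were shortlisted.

(a) legal: |A| = 6, |A ∩ B| = 2; needs |A ∩ B| ≥ 3 — false.
(b) sales: |A| = 5, |A ∩ B| = 4; needs |A ∩ B| > 4 — false.
(c) design: |A| = 6, |A ∩ B| = 2; needs |A ∩ B| ≥ 3 — false.

0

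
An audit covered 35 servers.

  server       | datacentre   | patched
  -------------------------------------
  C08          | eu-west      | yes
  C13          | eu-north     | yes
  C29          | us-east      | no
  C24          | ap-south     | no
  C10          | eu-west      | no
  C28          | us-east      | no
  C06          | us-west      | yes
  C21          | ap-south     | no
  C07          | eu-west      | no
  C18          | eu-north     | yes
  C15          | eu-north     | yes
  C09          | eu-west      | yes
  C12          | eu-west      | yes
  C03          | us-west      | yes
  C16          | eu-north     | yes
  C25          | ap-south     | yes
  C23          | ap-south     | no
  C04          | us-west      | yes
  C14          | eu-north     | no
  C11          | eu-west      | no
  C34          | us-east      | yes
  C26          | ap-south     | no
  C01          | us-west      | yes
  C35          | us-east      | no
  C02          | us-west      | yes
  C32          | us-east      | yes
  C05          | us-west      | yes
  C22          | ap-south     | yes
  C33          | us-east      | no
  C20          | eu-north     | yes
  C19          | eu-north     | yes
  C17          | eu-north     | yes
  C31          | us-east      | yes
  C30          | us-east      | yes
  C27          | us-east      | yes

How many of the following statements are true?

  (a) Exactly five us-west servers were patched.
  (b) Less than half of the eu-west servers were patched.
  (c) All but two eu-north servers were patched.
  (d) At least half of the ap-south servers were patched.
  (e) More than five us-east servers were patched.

(a) us-west: |A| = 6, |A ∩ B| = 6; needs |A ∩ B| = 5 — false.
(b) eu-west: |A| = 6, |A ∩ B| = 3; needs |A ∩ B| < |A ∖ B| — false.
(c) eu-north: |A| = 8, |A ∩ B| = 7; needs |A ∖ B| = 2 — false.
(d) ap-south: |A| = 6, |A ∩ B| = 2; needs |A ∩ B| ≥ |A ∖ B| — false.
(e) us-east: |A| = 9, |A ∩ B| = 5; needs |A ∩ B| > 5 — false.

0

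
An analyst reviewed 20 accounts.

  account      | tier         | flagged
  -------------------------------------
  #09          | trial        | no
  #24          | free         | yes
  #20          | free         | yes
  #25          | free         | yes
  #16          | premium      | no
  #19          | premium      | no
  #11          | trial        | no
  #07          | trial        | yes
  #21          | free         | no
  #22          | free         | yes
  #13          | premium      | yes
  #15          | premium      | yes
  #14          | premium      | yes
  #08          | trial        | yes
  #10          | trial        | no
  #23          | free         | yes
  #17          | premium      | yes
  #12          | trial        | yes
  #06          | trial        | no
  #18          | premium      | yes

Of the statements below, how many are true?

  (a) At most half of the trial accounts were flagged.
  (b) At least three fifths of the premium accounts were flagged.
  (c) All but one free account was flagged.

(a) trial: |A| = 7, |A ∩ B| = 3; needs |A ∩ B| ≤ |A ∖ B| — true.
(b) premium: |A| = 7, |A ∩ B| = 5; needs |A ∩ B| / |A| ≥ 3/5 — true.
(c) free: |A| = 6, |A ∩ B| = 5; needs |A ∖ B| = 1 — true.

3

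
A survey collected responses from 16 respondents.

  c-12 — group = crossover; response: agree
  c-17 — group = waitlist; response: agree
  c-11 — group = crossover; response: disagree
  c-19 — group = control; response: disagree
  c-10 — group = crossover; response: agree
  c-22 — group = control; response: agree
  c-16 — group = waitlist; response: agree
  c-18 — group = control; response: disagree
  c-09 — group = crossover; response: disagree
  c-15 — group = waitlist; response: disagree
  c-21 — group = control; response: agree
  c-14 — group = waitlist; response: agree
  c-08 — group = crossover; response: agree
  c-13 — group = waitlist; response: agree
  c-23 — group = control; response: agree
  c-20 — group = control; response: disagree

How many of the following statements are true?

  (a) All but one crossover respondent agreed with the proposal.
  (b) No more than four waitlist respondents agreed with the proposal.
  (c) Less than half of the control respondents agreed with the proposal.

(a) crossover: |A| = 5, |A ∩ B| = 3; needs |A ∖ B| = 1 — false.
(b) waitlist: |A| = 5, |A ∩ B| = 4; needs |A ∩ B| ≤ 4 — true.
(c) control: |A| = 6, |A ∩ B| = 3; needs |A ∩ B| < |A ∖ B| — false.

1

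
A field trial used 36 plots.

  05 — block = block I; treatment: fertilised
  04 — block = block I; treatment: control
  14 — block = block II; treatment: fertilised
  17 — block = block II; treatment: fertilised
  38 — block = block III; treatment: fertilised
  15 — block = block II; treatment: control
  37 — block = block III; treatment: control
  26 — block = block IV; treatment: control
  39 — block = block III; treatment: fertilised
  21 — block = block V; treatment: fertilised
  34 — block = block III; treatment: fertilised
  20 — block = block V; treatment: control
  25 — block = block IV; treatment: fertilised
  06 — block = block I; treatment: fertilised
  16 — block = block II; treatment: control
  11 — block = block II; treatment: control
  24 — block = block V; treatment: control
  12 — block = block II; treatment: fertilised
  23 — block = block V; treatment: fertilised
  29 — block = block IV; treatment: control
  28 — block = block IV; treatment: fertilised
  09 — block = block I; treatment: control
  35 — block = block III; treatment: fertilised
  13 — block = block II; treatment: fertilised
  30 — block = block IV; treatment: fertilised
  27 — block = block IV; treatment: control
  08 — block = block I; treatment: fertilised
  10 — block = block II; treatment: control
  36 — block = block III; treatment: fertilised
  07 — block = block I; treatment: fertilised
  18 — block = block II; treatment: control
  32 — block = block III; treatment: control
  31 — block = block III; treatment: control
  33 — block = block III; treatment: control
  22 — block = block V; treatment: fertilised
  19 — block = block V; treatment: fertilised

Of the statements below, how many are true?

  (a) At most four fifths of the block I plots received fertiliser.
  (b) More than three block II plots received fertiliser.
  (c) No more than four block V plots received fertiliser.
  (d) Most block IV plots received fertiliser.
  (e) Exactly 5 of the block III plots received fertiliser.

(a) block I: |A| = 6, |A ∩ B| = 4; needs |A ∩ B| / |A| ≤ 4/5 — true.
(b) block II: |A| = 9, |A ∩ B| = 4; needs |A ∩ B| > 3 — true.
(c) block V: |A| = 6, |A ∩ B| = 4; needs |A ∩ B| ≤ 4 — true.
(d) block IV: |A| = 6, |A ∩ B| = 3; needs |A ∩ B| > |A ∖ B| — false.
(e) block III: |A| = 9, |A ∩ B| = 5; needs |A ∩ B| = 5 — true.

4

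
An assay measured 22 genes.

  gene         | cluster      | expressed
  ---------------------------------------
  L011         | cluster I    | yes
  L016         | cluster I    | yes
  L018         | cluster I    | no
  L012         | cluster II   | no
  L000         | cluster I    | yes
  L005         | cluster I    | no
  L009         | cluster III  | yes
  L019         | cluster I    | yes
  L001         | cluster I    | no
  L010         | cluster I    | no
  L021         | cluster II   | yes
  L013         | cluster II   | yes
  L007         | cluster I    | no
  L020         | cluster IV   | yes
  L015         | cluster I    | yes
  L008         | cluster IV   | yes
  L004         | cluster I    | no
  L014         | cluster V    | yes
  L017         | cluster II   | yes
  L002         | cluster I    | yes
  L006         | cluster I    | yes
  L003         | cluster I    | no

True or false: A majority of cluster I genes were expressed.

False

The determiner here denotes the relation: |A ∩ B| > |A ∖ B|.
A (the restrictor) = {L011, L016, L018, L000, L005, L019, L001, L010, L007, L015, L004, L002, L006, L003}, |A| = 14.
A ∩ B = {L011, L016, L000, L019, L015, L002, L006}, so |A ∩ B| = 7.
A ∖ B = {L018, L005, L001, L010, L007, L004, L003}, so |A ∖ B| = 7.
7 = 7, so the statement is false.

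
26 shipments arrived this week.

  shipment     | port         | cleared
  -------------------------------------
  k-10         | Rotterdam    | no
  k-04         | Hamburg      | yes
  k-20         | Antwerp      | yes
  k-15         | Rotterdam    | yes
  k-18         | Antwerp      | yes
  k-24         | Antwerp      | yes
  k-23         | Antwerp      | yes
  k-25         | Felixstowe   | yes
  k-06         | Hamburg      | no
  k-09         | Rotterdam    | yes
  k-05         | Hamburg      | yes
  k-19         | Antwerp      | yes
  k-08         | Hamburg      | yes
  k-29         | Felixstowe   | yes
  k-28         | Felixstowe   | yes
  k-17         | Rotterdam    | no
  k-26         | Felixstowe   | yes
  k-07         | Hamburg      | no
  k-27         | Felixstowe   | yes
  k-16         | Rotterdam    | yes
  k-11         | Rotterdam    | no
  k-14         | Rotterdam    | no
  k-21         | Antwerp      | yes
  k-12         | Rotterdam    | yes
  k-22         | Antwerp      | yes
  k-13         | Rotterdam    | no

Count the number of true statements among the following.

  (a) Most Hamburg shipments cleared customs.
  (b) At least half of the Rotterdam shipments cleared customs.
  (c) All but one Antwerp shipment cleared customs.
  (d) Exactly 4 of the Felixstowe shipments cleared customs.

1

(a) Hamburg: |A| = 5, |A ∩ B| = 3; needs |A ∩ B| > |A ∖ B| — true.
(b) Rotterdam: |A| = 9, |A ∩ B| = 4; needs |A ∩ B| ≥ |A ∖ B| — false.
(c) Antwerp: |A| = 7, |A ∩ B| = 7; needs |A ∖ B| = 1 — false.
(d) Felixstowe: |A| = 5, |A ∩ B| = 5; needs |A ∩ B| = 4 — false.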